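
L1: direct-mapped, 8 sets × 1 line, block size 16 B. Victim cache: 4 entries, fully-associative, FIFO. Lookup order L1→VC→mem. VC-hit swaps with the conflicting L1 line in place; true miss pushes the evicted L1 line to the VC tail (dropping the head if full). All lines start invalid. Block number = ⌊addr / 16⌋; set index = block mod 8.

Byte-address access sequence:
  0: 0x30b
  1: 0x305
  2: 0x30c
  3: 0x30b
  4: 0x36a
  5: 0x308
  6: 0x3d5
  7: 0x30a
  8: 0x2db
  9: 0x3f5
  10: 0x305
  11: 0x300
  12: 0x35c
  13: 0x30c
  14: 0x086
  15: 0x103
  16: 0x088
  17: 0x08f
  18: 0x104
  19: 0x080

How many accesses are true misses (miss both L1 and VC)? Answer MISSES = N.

#0 0x30b→b48/s0 MISS; vc=[]
#1 0x305→b48/s0 L1-HIT; vc=[]
#2 0x30c→b48/s0 L1-HIT; vc=[]
#3 0x30b→b48/s0 L1-HIT; vc=[]
#4 0x36a→b54/s6 MISS; vc=[]
#5 0x308→b48/s0 L1-HIT; vc=[]
#6 0x3d5→b61/s5 MISS; vc=[]
#7 0x30a→b48/s0 L1-HIT; vc=[]
#8 0x2db→b45/s5 MISS; vc=[61]
#9 0x3f5→b63/s7 MISS; vc=[61]
#10 0x305→b48/s0 L1-HIT; vc=[61]
#11 0x300→b48/s0 L1-HIT; vc=[61]
#12 0x35c→b53/s5 MISS; vc=[61,45]
#13 0x30c→b48/s0 L1-HIT; vc=[61,45]
#14 0x86→b8/s0 MISS; vc=[61,45,48]
#15 0x103→b16/s0 MISS; vc=[61,45,48,8]
#16 0x88→b8/s0 VC-HIT; vc=[61,45,48,16]
#17 0x8f→b8/s0 L1-HIT; vc=[61,45,48,16]
#18 0x104→b16/s0 VC-HIT; vc=[61,45,48,8]
#19 0x80→b8/s0 VC-HIT; vc=[61,45,48,16]

MISSES = 8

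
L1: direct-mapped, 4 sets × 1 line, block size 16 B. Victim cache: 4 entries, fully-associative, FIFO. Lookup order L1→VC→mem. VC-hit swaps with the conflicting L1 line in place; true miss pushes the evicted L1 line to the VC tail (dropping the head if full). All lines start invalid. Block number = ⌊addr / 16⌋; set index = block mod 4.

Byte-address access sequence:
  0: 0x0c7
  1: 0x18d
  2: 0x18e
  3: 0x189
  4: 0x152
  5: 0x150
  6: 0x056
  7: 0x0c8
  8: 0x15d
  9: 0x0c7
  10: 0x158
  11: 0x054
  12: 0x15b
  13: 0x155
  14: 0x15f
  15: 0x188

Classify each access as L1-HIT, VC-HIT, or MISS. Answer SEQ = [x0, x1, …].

SEQ = [MISS, MISS, L1-HIT, L1-HIT, MISS, L1-HIT, MISS, VC-HIT, VC-HIT, L1-HIT, L1-HIT, VC-HIT, VC-HIT, L1-HIT, L1-HIT, VC-HIT]

#0 0xc7→b12/s0 MISS; vc=[]
#1 0x18d→b24/s0 MISS; vc=[12]
#2 0x18e→b24/s0 L1-HIT; vc=[12]
#3 0x189→b24/s0 L1-HIT; vc=[12]
#4 0x152→b21/s1 MISS; vc=[12]
#5 0x150→b21/s1 L1-HIT; vc=[12]
#6 0x56→b5/s1 MISS; vc=[12,21]
#7 0xc8→b12/s0 VC-HIT; vc=[24,21]
#8 0x15d→b21/s1 VC-HIT; vc=[24,5]
#9 0xc7→b12/s0 L1-HIT; vc=[24,5]
#10 0x158→b21/s1 L1-HIT; vc=[24,5]
#11 0x54→b5/s1 VC-HIT; vc=[24,21]
#12 0x15b→b21/s1 VC-HIT; vc=[24,5]
#13 0x155→b21/s1 L1-HIT; vc=[24,5]
#14 0x15f→b21/s1 L1-HIT; vc=[24,5]
#15 0x188→b24/s0 VC-HIT; vc=[12,5]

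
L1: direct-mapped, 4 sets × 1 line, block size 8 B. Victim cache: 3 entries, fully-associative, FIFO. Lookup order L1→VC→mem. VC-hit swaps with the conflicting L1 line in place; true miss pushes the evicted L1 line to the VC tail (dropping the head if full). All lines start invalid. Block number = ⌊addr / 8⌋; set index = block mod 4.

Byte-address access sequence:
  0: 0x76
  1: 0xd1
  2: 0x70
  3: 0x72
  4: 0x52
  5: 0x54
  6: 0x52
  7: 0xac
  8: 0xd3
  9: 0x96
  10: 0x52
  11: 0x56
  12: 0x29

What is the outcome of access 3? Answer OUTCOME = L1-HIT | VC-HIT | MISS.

OUTCOME = L1-HIT

  [0] addr=0x76 blk=14 s=2: MISS | VC []
  [1] addr=0xd1 blk=26 s=2: MISS | VC [14]
  [2] addr=0x70 blk=14 s=2: VC-HIT | VC [26]
  [3] addr=0x72 blk=14 s=2: L1-HIT | VC [26]
  [4] addr=0x52 blk=10 s=2: MISS | VC [26, 14]
  [5] addr=0x54 blk=10 s=2: L1-HIT | VC [26, 14]
  [6] addr=0x52 blk=10 s=2: L1-HIT | VC [26, 14]
  [7] addr=0xac blk=21 s=1: MISS | VC [26, 14]
  [8] addr=0xd3 blk=26 s=2: VC-HIT | VC [10, 14]
  [9] addr=0x96 blk=18 s=2: MISS | VC [10, 14, 26]
  [10] addr=0x52 blk=10 s=2: VC-HIT | VC [18, 14, 26]
  [11] addr=0x56 blk=10 s=2: L1-HIT | VC [18, 14, 26]
  [12] addr=0x29 blk=5 s=1: MISS | VC [14, 26, 21]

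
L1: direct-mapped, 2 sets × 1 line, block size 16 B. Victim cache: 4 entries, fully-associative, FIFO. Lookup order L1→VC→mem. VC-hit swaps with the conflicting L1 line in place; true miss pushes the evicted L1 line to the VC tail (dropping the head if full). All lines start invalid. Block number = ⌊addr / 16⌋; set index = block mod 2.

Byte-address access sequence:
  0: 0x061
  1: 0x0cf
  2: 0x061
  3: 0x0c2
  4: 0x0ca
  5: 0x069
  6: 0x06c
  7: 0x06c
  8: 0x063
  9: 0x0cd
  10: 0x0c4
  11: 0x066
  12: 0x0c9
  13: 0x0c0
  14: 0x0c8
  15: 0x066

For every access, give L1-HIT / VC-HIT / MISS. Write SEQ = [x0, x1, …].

SEQ = [MISS, MISS, VC-HIT, VC-HIT, L1-HIT, VC-HIT, L1-HIT, L1-HIT, L1-HIT, VC-HIT, L1-HIT, VC-HIT, VC-HIT, L1-HIT, L1-HIT, VC-HIT]

  [0] addr=0x61 blk=6 s=0: MISS | VC []
  [1] addr=0xcf blk=12 s=0: MISS | VC [6]
  [2] addr=0x61 blk=6 s=0: VC-HIT | VC [12]
  [3] addr=0xc2 blk=12 s=0: VC-HIT | VC [6]
  [4] addr=0xca blk=12 s=0: L1-HIT | VC [6]
  [5] addr=0x69 blk=6 s=0: VC-HIT | VC [12]
  [6] addr=0x6c blk=6 s=0: L1-HIT | VC [12]
  [7] addr=0x6c blk=6 s=0: L1-HIT | VC [12]
  [8] addr=0x63 blk=6 s=0: L1-HIT | VC [12]
  [9] addr=0xcd blk=12 s=0: VC-HIT | VC [6]
  [10] addr=0xc4 blk=12 s=0: L1-HIT | VC [6]
  [11] addr=0x66 blk=6 s=0: VC-HIT | VC [12]
  [12] addr=0xc9 blk=12 s=0: VC-HIT | VC [6]
  [13] addr=0xc0 blk=12 s=0: L1-HIT | VC [6]
  [14] addr=0xc8 blk=12 s=0: L1-HIT | VC [6]
  [15] addr=0x66 blk=6 s=0: VC-HIT | VC [12]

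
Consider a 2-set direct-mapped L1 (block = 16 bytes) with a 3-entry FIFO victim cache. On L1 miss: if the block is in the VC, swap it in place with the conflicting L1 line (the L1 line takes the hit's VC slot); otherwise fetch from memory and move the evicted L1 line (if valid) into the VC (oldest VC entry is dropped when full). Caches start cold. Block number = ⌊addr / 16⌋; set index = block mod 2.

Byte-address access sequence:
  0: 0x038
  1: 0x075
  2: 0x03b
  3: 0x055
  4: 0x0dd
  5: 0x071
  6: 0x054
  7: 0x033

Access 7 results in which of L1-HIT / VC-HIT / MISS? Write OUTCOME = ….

OUTCOME = VC-HIT

#0 0x38→b3/s1 MISS; vc=[]
#1 0x75→b7/s1 MISS; vc=[3]
#2 0x3b→b3/s1 VC-HIT; vc=[7]
#3 0x55→b5/s1 MISS; vc=[7,3]
#4 0xdd→b13/s1 MISS; vc=[7,3,5]
#5 0x71→b7/s1 VC-HIT; vc=[13,3,5]
#6 0x54→b5/s1 VC-HIT; vc=[13,3,7]
#7 0x33→b3/s1 VC-HIT; vc=[13,5,7]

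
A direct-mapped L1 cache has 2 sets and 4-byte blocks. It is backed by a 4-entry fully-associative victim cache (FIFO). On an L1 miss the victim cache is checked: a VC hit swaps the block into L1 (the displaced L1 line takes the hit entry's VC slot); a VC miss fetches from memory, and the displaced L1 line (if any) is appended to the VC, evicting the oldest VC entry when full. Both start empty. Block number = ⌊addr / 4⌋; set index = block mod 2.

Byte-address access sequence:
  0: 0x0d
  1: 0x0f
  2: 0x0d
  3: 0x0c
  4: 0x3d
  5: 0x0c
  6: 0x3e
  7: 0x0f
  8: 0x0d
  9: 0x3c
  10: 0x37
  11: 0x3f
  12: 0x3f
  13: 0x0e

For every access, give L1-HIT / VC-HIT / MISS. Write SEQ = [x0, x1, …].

0: 0xd (blk 3, set 1) → MISS  vc=[]
1: 0xf (blk 3, set 1) → L1-HIT  vc=[]
2: 0xd (blk 3, set 1) → L1-HIT  vc=[]
3: 0xc (blk 3, set 1) → L1-HIT  vc=[]
4: 0x3d (blk 15, set 1) → MISS  vc=[3]
5: 0xc (blk 3, set 1) → VC-HIT  vc=[15]
6: 0x3e (blk 15, set 1) → VC-HIT  vc=[3]
7: 0xf (blk 3, set 1) → VC-HIT  vc=[15]
8: 0xd (blk 3, set 1) → L1-HIT  vc=[15]
9: 0x3c (blk 15, set 1) → VC-HIT  vc=[3]
10: 0x37 (blk 13, set 1) → MISS  vc=[3, 15]
11: 0x3f (blk 15, set 1) → VC-HIT  vc=[3, 13]
12: 0x3f (blk 15, set 1) → L1-HIT  vc=[3, 13]
13: 0xe (blk 3, set 1) → VC-HIT  vc=[15, 13]

SEQ = [MISS, L1-HIT, L1-HIT, L1-HIT, MISS, VC-HIT, VC-HIT, VC-HIT, L1-HIT, VC-HIT, MISS, VC-HIT, L1-HIT, VC-HIT]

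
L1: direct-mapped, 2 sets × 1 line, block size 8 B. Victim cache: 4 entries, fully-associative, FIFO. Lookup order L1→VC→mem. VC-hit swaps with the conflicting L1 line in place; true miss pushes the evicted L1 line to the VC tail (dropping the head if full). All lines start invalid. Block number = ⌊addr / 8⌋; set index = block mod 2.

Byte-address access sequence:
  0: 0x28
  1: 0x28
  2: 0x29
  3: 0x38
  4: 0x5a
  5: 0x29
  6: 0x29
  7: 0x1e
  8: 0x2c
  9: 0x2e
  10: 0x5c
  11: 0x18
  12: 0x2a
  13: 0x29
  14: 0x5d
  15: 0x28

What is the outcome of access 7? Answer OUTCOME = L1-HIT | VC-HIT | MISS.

OUTCOME = MISS

  [0] addr=0x28 blk=5 s=1: MISS | VC []
  [1] addr=0x28 blk=5 s=1: L1-HIT | VC []
  [2] addr=0x29 blk=5 s=1: L1-HIT | VC []
  [3] addr=0x38 blk=7 s=1: MISS | VC [5]
  [4] addr=0x5a blk=11 s=1: MISS | VC [5, 7]
  [5] addr=0x29 blk=5 s=1: VC-HIT | VC [11, 7]
  [6] addr=0x29 blk=5 s=1: L1-HIT | VC [11, 7]
  [7] addr=0x1e blk=3 s=1: MISS | VC [11, 7, 5]
  [8] addr=0x2c blk=5 s=1: VC-HIT | VC [11, 7, 3]
  [9] addr=0x2e blk=5 s=1: L1-HIT | VC [11, 7, 3]
  [10] addr=0x5c blk=11 s=1: VC-HIT | VC [5, 7, 3]
  [11] addr=0x18 blk=3 s=1: VC-HIT | VC [5, 7, 11]
  [12] addr=0x2a blk=5 s=1: VC-HIT | VC [3, 7, 11]
  [13] addr=0x29 blk=5 s=1: L1-HIT | VC [3, 7, 11]
  [14] addr=0x5d blk=11 s=1: VC-HIT | VC [3, 7, 5]
  [15] addr=0x28 blk=5 s=1: VC-HIT | VC [3, 7, 11]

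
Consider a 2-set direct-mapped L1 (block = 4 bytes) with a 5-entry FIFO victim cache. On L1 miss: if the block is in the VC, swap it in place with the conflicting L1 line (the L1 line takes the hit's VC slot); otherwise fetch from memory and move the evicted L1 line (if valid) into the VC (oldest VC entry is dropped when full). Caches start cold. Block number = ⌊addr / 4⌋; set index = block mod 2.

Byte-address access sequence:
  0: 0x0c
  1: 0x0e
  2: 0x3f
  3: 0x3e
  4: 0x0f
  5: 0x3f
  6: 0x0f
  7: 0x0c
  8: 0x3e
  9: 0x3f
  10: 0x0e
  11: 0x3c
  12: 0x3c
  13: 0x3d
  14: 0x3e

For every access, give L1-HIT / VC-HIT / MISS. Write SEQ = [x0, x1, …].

  [0] addr=0xc blk=3 s=1: MISS | VC []
  [1] addr=0xe blk=3 s=1: L1-HIT | VC []
  [2] addr=0x3f blk=15 s=1: MISS | VC [3]
  [3] addr=0x3e blk=15 s=1: L1-HIT | VC [3]
  [4] addr=0xf blk=3 s=1: VC-HIT | VC [15]
  [5] addr=0x3f blk=15 s=1: VC-HIT | VC [3]
  [6] addr=0xf blk=3 s=1: VC-HIT | VC [15]
  [7] addr=0xc blk=3 s=1: L1-HIT | VC [15]
  [8] addr=0x3e blk=15 s=1: VC-HIT | VC [3]
  [9] addr=0x3f blk=15 s=1: L1-HIT | VC [3]
  [10] addr=0xe blk=3 s=1: VC-HIT | VC [15]
  [11] addr=0x3c blk=15 s=1: VC-HIT | VC [3]
  [12] addr=0x3c blk=15 s=1: L1-HIT | VC [3]
  [13] addr=0x3d blk=15 s=1: L1-HIT | VC [3]
  [14] addr=0x3e blk=15 s=1: L1-HIT | VC [3]

SEQ = [MISS, L1-HIT, MISS, L1-HIT, VC-HIT, VC-HIT, VC-HIT, L1-HIT, VC-HIT, L1-HIT, VC-HIT, VC-HIT, L1-HIT, L1-HIT, L1-HIT]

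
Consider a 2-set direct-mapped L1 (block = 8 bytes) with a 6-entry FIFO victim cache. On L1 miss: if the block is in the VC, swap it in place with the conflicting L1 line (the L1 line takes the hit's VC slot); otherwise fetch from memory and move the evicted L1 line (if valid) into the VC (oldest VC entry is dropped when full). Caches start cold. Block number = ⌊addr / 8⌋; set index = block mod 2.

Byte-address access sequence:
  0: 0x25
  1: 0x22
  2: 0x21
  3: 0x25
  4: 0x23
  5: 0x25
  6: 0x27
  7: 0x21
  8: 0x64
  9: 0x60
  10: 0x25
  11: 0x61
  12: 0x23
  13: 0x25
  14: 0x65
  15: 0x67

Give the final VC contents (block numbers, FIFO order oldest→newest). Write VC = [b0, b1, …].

  [0] addr=0x25 blk=4 s=0: MISS | VC []
  [1] addr=0x22 blk=4 s=0: L1-HIT | VC []
  [2] addr=0x21 blk=4 s=0: L1-HIT | VC []
  [3] addr=0x25 blk=4 s=0: L1-HIT | VC []
  [4] addr=0x23 blk=4 s=0: L1-HIT | VC []
  [5] addr=0x25 blk=4 s=0: L1-HIT | VC []
  [6] addr=0x27 blk=4 s=0: L1-HIT | VC []
  [7] addr=0x21 blk=4 s=0: L1-HIT | VC []
  [8] addr=0x64 blk=12 s=0: MISS | VC [4]
  [9] addr=0x60 blk=12 s=0: L1-HIT | VC [4]
  [10] addr=0x25 blk=4 s=0: VC-HIT | VC [12]
  [11] addr=0x61 blk=12 s=0: VC-HIT | VC [4]
  [12] addr=0x23 blk=4 s=0: VC-HIT | VC [12]
  [13] addr=0x25 blk=4 s=0: L1-HIT | VC [12]
  [14] addr=0x65 blk=12 s=0: VC-HIT | VC [4]
  [15] addr=0x67 blk=12 s=0: L1-HIT | VC [4]

VC = [4]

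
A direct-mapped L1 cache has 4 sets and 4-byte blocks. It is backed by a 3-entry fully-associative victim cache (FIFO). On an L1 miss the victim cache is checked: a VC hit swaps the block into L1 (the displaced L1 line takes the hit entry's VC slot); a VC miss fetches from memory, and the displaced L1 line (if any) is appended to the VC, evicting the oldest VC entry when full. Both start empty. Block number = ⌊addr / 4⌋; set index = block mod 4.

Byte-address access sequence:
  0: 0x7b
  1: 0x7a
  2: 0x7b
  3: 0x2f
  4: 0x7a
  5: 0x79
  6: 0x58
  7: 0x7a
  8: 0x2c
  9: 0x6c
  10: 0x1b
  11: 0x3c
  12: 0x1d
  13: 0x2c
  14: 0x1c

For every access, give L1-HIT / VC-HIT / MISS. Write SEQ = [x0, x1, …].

SEQ = [MISS, L1-HIT, L1-HIT, MISS, L1-HIT, L1-HIT, MISS, VC-HIT, L1-HIT, MISS, MISS, MISS, MISS, MISS, VC-HIT]

  [0] addr=0x7b blk=30 s=2: MISS | VC []
  [1] addr=0x7a blk=30 s=2: L1-HIT | VC []
  [2] addr=0x7b blk=30 s=2: L1-HIT | VC []
  [3] addr=0x2f blk=11 s=3: MISS | VC []
  [4] addr=0x7a blk=30 s=2: L1-HIT | VC []
  [5] addr=0x79 blk=30 s=2: L1-HIT | VC []
  [6] addr=0x58 blk=22 s=2: MISS | VC [30]
  [7] addr=0x7a blk=30 s=2: VC-HIT | VC [22]
  [8] addr=0x2c blk=11 s=3: L1-HIT | VC [22]
  [9] addr=0x6c blk=27 s=3: MISS | VC [22, 11]
  [10] addr=0x1b blk=6 s=2: MISS | VC [22, 11, 30]
  [11] addr=0x3c blk=15 s=3: MISS | VC [11, 30, 27]
  [12] addr=0x1d blk=7 s=3: MISS | VC [30, 27, 15]
  [13] addr=0x2c blk=11 s=3: MISS | VC [27, 15, 7]
  [14] addr=0x1c blk=7 s=3: VC-HIT | VC [27, 15, 11]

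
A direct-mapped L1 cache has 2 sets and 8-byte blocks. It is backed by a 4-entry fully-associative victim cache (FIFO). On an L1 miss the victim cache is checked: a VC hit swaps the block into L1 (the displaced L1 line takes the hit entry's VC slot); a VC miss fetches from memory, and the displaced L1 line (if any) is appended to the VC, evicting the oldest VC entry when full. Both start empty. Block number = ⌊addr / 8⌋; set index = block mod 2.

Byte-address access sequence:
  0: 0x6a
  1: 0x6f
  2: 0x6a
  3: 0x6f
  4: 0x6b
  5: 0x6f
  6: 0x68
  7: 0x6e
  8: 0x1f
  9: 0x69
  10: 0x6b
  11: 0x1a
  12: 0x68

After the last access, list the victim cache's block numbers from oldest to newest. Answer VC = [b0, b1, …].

VC = [3]

#0 0x6a→b13/s1 MISS; vc=[]
#1 0x6f→b13/s1 L1-HIT; vc=[]
#2 0x6a→b13/s1 L1-HIT; vc=[]
#3 0x6f→b13/s1 L1-HIT; vc=[]
#4 0x6b→b13/s1 L1-HIT; vc=[]
#5 0x6f→b13/s1 L1-HIT; vc=[]
#6 0x68→b13/s1 L1-HIT; vc=[]
#7 0x6e→b13/s1 L1-HIT; vc=[]
#8 0x1f→b3/s1 MISS; vc=[13]
#9 0x69→b13/s1 VC-HIT; vc=[3]
#10 0x6b→b13/s1 L1-HIT; vc=[3]
#11 0x1a→b3/s1 VC-HIT; vc=[13]
#12 0x68→b13/s1 VC-HIT; vc=[3]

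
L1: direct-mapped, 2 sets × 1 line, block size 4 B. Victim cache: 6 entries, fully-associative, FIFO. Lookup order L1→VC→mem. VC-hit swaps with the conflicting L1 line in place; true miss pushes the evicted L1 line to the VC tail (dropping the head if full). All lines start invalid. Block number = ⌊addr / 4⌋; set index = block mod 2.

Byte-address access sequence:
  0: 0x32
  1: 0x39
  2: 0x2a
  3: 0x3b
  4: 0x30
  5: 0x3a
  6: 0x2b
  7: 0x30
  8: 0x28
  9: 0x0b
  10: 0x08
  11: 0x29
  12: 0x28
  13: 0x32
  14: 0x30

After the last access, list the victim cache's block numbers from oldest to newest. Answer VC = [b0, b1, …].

VC = [10, 14, 2]

  [0] addr=0x32 blk=12 s=0: MISS | VC []
  [1] addr=0x39 blk=14 s=0: MISS | VC [12]
  [2] addr=0x2a blk=10 s=0: MISS | VC [12, 14]
  [3] addr=0x3b blk=14 s=0: VC-HIT | VC [12, 10]
  [4] addr=0x30 blk=12 s=0: VC-HIT | VC [14, 10]
  [5] addr=0x3a blk=14 s=0: VC-HIT | VC [12, 10]
  [6] addr=0x2b blk=10 s=0: VC-HIT | VC [12, 14]
  [7] addr=0x30 blk=12 s=0: VC-HIT | VC [10, 14]
  [8] addr=0x28 blk=10 s=0: VC-HIT | VC [12, 14]
  [9] addr=0xb blk=2 s=0: MISS | VC [12, 14, 10]
  [10] addr=0x8 blk=2 s=0: L1-HIT | VC [12, 14, 10]
  [11] addr=0x29 blk=10 s=0: VC-HIT | VC [12, 14, 2]
  [12] addr=0x28 blk=10 s=0: L1-HIT | VC [12, 14, 2]
  [13] addr=0x32 blk=12 s=0: VC-HIT | VC [10, 14, 2]
  [14] addr=0x30 blk=12 s=0: L1-HIT | VC [10, 14, 2]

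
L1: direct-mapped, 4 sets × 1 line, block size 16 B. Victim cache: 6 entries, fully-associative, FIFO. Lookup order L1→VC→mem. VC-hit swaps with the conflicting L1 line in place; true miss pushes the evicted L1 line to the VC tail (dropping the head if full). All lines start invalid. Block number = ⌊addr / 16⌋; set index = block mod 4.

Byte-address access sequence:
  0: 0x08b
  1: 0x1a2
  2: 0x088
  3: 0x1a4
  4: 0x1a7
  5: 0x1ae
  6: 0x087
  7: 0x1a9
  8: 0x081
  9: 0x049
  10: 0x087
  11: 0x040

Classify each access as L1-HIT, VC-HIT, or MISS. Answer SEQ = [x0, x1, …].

0: 0x8b (blk 8, set 0) → MISS  vc=[]
1: 0x1a2 (blk 26, set 2) → MISS  vc=[]
2: 0x88 (blk 8, set 0) → L1-HIT  vc=[]
3: 0x1a4 (blk 26, set 2) → L1-HIT  vc=[]
4: 0x1a7 (blk 26, set 2) → L1-HIT  vc=[]
5: 0x1ae (blk 26, set 2) → L1-HIT  vc=[]
6: 0x87 (blk 8, set 0) → L1-HIT  vc=[]
7: 0x1a9 (blk 26, set 2) → L1-HIT  vc=[]
8: 0x81 (blk 8, set 0) → L1-HIT  vc=[]
9: 0x49 (blk 4, set 0) → MISS  vc=[8]
10: 0x87 (blk 8, set 0) → VC-HIT  vc=[4]
11: 0x40 (blk 4, set 0) → VC-HIT  vc=[8]

SEQ = [MISS, MISS, L1-HIT, L1-HIT, L1-HIT, L1-HIT, L1-HIT, L1-HIT, L1-HIT, MISS, VC-HIT, VC-HIT]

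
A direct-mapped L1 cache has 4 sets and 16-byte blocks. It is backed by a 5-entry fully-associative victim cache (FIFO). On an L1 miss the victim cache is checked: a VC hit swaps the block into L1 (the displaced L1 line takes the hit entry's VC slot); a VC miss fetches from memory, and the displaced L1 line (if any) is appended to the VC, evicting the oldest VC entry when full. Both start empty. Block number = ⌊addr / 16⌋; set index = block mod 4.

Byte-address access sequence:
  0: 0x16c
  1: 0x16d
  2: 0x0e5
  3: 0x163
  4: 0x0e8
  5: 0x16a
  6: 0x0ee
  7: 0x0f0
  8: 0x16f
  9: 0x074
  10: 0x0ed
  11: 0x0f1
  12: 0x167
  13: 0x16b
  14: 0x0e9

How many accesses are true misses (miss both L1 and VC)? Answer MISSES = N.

MISSES = 4

  [0] addr=0x16c blk=22 s=2: MISS | VC []
  [1] addr=0x16d blk=22 s=2: L1-HIT | VC []
  [2] addr=0xe5 blk=14 s=2: MISS | VC [22]
  [3] addr=0x163 blk=22 s=2: VC-HIT | VC [14]
  [4] addr=0xe8 blk=14 s=2: VC-HIT | VC [22]
  [5] addr=0x16a blk=22 s=2: VC-HIT | VC [14]
  [6] addr=0xee blk=14 s=2: VC-HIT | VC [22]
  [7] addr=0xf0 blk=15 s=3: MISS | VC [22]
  [8] addr=0x16f blk=22 s=2: VC-HIT | VC [14]
  [9] addr=0x74 blk=7 s=3: MISS | VC [14, 15]
  [10] addr=0xed blk=14 s=2: VC-HIT | VC [22, 15]
  [11] addr=0xf1 blk=15 s=3: VC-HIT | VC [22, 7]
  [12] addr=0x167 blk=22 s=2: VC-HIT | VC [14, 7]
  [13] addr=0x16b blk=22 s=2: L1-HIT | VC [14, 7]
  [14] addr=0xe9 blk=14 s=2: VC-HIT | VC [22, 7]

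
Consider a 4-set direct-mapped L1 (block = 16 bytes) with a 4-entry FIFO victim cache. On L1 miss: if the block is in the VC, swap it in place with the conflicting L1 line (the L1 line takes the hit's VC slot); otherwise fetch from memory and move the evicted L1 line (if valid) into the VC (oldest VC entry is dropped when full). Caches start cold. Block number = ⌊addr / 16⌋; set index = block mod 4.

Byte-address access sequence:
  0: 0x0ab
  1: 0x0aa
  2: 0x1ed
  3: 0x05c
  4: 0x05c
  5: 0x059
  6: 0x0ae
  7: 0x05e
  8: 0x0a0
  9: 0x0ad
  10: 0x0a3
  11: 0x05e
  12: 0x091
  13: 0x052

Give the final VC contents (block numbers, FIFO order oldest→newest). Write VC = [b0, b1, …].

#0 0xab→b10/s2 MISS; vc=[]
#1 0xaa→b10/s2 L1-HIT; vc=[]
#2 0x1ed→b30/s2 MISS; vc=[10]
#3 0x5c→b5/s1 MISS; vc=[10]
#4 0x5c→b5/s1 L1-HIT; vc=[10]
#5 0x59→b5/s1 L1-HIT; vc=[10]
#6 0xae→b10/s2 VC-HIT; vc=[30]
#7 0x5e→b5/s1 L1-HIT; vc=[30]
#8 0xa0→b10/s2 L1-HIT; vc=[30]
#9 0xad→b10/s2 L1-HIT; vc=[30]
#10 0xa3→b10/s2 L1-HIT; vc=[30]
#11 0x5e→b5/s1 L1-HIT; vc=[30]
#12 0x91→b9/s1 MISS; vc=[30,5]
#13 0x52→b5/s1 VC-HIT; vc=[30,9]

VC = [30, 9]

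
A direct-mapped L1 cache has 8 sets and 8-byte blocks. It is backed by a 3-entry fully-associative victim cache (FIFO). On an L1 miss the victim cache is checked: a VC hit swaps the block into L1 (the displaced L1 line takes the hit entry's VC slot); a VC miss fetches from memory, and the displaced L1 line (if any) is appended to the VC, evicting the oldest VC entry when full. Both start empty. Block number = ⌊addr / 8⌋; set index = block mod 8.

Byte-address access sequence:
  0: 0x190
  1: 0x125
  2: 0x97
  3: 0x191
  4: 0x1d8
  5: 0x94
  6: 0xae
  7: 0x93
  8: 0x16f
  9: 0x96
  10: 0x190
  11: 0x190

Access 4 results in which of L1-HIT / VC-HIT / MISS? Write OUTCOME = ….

#0 0x190→b50/s2 MISS; vc=[]
#1 0x125→b36/s4 MISS; vc=[]
#2 0x97→b18/s2 MISS; vc=[50]
#3 0x191→b50/s2 VC-HIT; vc=[18]
#4 0x1d8→b59/s3 MISS; vc=[18]
#5 0x94→b18/s2 VC-HIT; vc=[50]
#6 0xae→b21/s5 MISS; vc=[50]
#7 0x93→b18/s2 L1-HIT; vc=[50]
#8 0x16f→b45/s5 MISS; vc=[50,21]
#9 0x96→b18/s2 L1-HIT; vc=[50,21]
#10 0x190→b50/s2 VC-HIT; vc=[18,21]
#11 0x190→b50/s2 L1-HIT; vc=[18,21]

OUTCOME = MISS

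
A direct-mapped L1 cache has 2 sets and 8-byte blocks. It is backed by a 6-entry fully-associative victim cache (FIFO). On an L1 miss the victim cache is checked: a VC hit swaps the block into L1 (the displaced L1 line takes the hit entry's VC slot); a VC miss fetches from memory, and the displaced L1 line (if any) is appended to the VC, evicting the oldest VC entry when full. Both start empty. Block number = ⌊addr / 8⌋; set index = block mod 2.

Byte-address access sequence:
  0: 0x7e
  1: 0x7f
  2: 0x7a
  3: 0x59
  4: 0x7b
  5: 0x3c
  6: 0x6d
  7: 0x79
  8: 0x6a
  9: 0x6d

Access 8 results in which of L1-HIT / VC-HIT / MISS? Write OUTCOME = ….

OUTCOME = VC-HIT

#0 0x7e→b15/s1 MISS; vc=[]
#1 0x7f→b15/s1 L1-HIT; vc=[]
#2 0x7a→b15/s1 L1-HIT; vc=[]
#3 0x59→b11/s1 MISS; vc=[15]
#4 0x7b→b15/s1 VC-HIT; vc=[11]
#5 0x3c→b7/s1 MISS; vc=[11,15]
#6 0x6d→b13/s1 MISS; vc=[11,15,7]
#7 0x79→b15/s1 VC-HIT; vc=[11,13,7]
#8 0x6a→b13/s1 VC-HIT; vc=[11,15,7]
#9 0x6d→b13/s1 L1-HIT; vc=[11,15,7]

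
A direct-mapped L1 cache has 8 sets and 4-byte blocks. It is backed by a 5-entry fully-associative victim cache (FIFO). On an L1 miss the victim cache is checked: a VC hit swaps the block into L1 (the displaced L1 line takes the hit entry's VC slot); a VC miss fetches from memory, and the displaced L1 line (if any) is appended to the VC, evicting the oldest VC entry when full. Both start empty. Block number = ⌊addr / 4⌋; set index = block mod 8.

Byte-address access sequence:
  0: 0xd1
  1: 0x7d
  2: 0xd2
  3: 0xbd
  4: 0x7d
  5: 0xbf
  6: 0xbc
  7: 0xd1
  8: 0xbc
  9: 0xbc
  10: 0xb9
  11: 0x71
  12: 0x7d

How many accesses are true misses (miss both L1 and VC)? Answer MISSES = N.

MISSES = 5

0: 0xd1 (blk 52, set 4) → MISS  vc=[]
1: 0x7d (blk 31, set 7) → MISS  vc=[]
2: 0xd2 (blk 52, set 4) → L1-HIT  vc=[]
3: 0xbd (blk 47, set 7) → MISS  vc=[31]
4: 0x7d (blk 31, set 7) → VC-HIT  vc=[47]
5: 0xbf (blk 47, set 7) → VC-HIT  vc=[31]
6: 0xbc (blk 47, set 7) → L1-HIT  vc=[31]
7: 0xd1 (blk 52, set 4) → L1-HIT  vc=[31]
8: 0xbc (blk 47, set 7) → L1-HIT  vc=[31]
9: 0xbc (blk 47, set 7) → L1-HIT  vc=[31]
10: 0xb9 (blk 46, set 6) → MISS  vc=[31]
11: 0x71 (blk 28, set 4) → MISS  vc=[31, 52]
12: 0x7d (blk 31, set 7) → VC-HIT  vc=[47, 52]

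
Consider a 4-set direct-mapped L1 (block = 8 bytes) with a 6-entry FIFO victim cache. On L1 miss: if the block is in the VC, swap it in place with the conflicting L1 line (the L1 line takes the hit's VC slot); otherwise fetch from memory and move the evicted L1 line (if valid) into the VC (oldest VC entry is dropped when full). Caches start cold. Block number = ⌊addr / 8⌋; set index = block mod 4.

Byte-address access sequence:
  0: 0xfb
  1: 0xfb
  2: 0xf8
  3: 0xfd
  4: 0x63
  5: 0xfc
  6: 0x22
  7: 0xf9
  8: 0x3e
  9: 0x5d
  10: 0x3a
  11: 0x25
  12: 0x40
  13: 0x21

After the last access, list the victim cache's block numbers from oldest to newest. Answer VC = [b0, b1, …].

VC = [12, 31, 11, 8]

0: 0xfb (blk 31, set 3) → MISS  vc=[]
1: 0xfb (blk 31, set 3) → L1-HIT  vc=[]
2: 0xf8 (blk 31, set 3) → L1-HIT  vc=[]
3: 0xfd (blk 31, set 3) → L1-HIT  vc=[]
4: 0x63 (blk 12, set 0) → MISS  vc=[]
5: 0xfc (blk 31, set 3) → L1-HIT  vc=[]
6: 0x22 (blk 4, set 0) → MISS  vc=[12]
7: 0xf9 (blk 31, set 3) → L1-HIT  vc=[12]
8: 0x3e (blk 7, set 3) → MISS  vc=[12, 31]
9: 0x5d (blk 11, set 3) → MISS  vc=[12, 31, 7]
10: 0x3a (blk 7, set 3) → VC-HIT  vc=[12, 31, 11]
11: 0x25 (blk 4, set 0) → L1-HIT  vc=[12, 31, 11]
12: 0x40 (blk 8, set 0) → MISS  vc=[12, 31, 11, 4]
13: 0x21 (blk 4, set 0) → VC-HIT  vc=[12, 31, 11, 8]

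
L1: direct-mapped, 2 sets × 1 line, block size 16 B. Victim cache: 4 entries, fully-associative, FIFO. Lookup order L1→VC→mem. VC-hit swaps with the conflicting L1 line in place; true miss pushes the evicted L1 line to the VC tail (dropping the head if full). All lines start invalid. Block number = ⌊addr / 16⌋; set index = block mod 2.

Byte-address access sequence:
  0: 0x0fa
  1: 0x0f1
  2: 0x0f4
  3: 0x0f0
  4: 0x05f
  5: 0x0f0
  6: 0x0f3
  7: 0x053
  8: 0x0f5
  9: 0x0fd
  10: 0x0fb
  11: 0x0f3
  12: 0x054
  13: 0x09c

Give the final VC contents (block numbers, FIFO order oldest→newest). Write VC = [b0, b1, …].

VC = [15, 5]

#0 0xfa→b15/s1 MISS; vc=[]
#1 0xf1→b15/s1 L1-HIT; vc=[]
#2 0xf4→b15/s1 L1-HIT; vc=[]
#3 0xf0→b15/s1 L1-HIT; vc=[]
#4 0x5f→b5/s1 MISS; vc=[15]
#5 0xf0→b15/s1 VC-HIT; vc=[5]
#6 0xf3→b15/s1 L1-HIT; vc=[5]
#7 0x53→b5/s1 VC-HIT; vc=[15]
#8 0xf5→b15/s1 VC-HIT; vc=[5]
#9 0xfd→b15/s1 L1-HIT; vc=[5]
#10 0xfb→b15/s1 L1-HIT; vc=[5]
#11 0xf3→b15/s1 L1-HIT; vc=[5]
#12 0x54→b5/s1 VC-HIT; vc=[15]
#13 0x9c→b9/s1 MISS; vc=[15,5]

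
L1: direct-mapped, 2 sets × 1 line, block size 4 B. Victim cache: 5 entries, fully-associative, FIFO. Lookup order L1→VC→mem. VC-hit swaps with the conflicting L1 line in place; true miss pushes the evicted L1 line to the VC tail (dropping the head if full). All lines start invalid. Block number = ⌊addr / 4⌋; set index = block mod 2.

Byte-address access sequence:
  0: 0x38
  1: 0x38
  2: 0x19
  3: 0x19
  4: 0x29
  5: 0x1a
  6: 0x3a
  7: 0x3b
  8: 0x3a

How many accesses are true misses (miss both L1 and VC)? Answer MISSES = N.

MISSES = 3

0: 0x38 (blk 14, set 0) → MISS  vc=[]
1: 0x38 (blk 14, set 0) → L1-HIT  vc=[]
2: 0x19 (blk 6, set 0) → MISS  vc=[14]
3: 0x19 (blk 6, set 0) → L1-HIT  vc=[14]
4: 0x29 (blk 10, set 0) → MISS  vc=[14, 6]
5: 0x1a (blk 6, set 0) → VC-HIT  vc=[14, 10]
6: 0x3a (blk 14, set 0) → VC-HIT  vc=[6, 10]
7: 0x3b (blk 14, set 0) → L1-HIT  vc=[6, 10]
8: 0x3a (blk 14, set 0) → L1-HIT  vc=[6, 10]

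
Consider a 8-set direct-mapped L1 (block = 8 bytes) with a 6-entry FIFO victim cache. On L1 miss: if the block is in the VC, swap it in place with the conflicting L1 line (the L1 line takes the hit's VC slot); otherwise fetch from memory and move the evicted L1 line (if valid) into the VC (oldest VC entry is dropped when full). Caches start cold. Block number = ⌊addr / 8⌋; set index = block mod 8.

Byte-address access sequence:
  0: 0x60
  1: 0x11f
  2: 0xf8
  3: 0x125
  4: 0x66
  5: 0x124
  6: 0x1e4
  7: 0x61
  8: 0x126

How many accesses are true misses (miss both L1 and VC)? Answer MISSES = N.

0: 0x60 (blk 12, set 4) → MISS  vc=[]
1: 0x11f (blk 35, set 3) → MISS  vc=[]
2: 0xf8 (blk 31, set 7) → MISS  vc=[]
3: 0x125 (blk 36, set 4) → MISS  vc=[12]
4: 0x66 (blk 12, set 4) → VC-HIT  vc=[36]
5: 0x124 (blk 36, set 4) → VC-HIT  vc=[12]
6: 0x1e4 (blk 60, set 4) → MISS  vc=[12, 36]
7: 0x61 (blk 12, set 4) → VC-HIT  vc=[60, 36]
8: 0x126 (blk 36, set 4) → VC-HIT  vc=[60, 12]

MISSES = 5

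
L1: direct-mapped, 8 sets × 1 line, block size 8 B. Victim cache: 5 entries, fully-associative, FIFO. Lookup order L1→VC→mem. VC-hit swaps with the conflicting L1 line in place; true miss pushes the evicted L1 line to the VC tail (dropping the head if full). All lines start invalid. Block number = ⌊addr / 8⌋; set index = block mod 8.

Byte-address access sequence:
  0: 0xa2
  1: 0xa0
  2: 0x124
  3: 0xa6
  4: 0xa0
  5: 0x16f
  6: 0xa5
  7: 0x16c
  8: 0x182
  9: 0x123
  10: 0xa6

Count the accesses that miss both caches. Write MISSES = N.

0: 0xa2 (blk 20, set 4) → MISS  vc=[]
1: 0xa0 (blk 20, set 4) → L1-HIT  vc=[]
2: 0x124 (blk 36, set 4) → MISS  vc=[20]
3: 0xa6 (blk 20, set 4) → VC-HIT  vc=[36]
4: 0xa0 (blk 20, set 4) → L1-HIT  vc=[36]
5: 0x16f (blk 45, set 5) → MISS  vc=[36]
6: 0xa5 (blk 20, set 4) → L1-HIT  vc=[36]
7: 0x16c (blk 45, set 5) → L1-HIT  vc=[36]
8: 0x182 (blk 48, set 0) → MISS  vc=[36]
9: 0x123 (blk 36, set 4) → VC-HIT  vc=[20]
10: 0xa6 (blk 20, set 4) → VC-HIT  vc=[36]

MISSES = 4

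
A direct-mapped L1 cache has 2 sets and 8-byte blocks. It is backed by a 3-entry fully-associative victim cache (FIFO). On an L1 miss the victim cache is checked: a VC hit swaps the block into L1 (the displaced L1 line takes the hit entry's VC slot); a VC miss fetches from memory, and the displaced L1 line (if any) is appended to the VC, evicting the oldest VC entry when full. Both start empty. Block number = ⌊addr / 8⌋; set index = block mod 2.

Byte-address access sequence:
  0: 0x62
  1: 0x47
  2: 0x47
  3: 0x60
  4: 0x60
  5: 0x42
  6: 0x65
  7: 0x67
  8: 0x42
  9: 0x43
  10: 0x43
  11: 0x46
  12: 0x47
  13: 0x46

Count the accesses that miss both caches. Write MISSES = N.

MISSES = 2

#0 0x62→b12/s0 MISS; vc=[]
#1 0x47→b8/s0 MISS; vc=[12]
#2 0x47→b8/s0 L1-HIT; vc=[12]
#3 0x60→b12/s0 VC-HIT; vc=[8]
#4 0x60→b12/s0 L1-HIT; vc=[8]
#5 0x42→b8/s0 VC-HIT; vc=[12]
#6 0x65→b12/s0 VC-HIT; vc=[8]
#7 0x67→b12/s0 L1-HIT; vc=[8]
#8 0x42→b8/s0 VC-HIT; vc=[12]
#9 0x43→b8/s0 L1-HIT; vc=[12]
#10 0x43→b8/s0 L1-HIT; vc=[12]
#11 0x46→b8/s0 L1-HIT; vc=[12]
#12 0x47→b8/s0 L1-HIT; vc=[12]
#13 0x46→b8/s0 L1-HIT; vc=[12]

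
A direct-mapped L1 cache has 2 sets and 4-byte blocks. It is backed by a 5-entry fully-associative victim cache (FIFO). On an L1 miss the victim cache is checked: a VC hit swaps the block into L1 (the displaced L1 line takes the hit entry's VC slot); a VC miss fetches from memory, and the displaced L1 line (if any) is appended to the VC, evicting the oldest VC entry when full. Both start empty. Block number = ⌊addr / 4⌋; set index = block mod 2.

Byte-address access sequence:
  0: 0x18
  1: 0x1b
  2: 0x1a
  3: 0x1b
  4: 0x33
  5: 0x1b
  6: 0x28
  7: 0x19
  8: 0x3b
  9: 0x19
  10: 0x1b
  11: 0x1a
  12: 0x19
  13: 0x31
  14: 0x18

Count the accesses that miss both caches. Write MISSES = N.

  [0] addr=0x18 blk=6 s=0: MISS | VC []
  [1] addr=0x1b blk=6 s=0: L1-HIT | VC []
  [2] addr=0x1a blk=6 s=0: L1-HIT | VC []
  [3] addr=0x1b blk=6 s=0: L1-HIT | VC []
  [4] addr=0x33 blk=12 s=0: MISS | VC [6]
  [5] addr=0x1b blk=6 s=0: VC-HIT | VC [12]
  [6] addr=0x28 blk=10 s=0: MISS | VC [12, 6]
  [7] addr=0x19 blk=6 s=0: VC-HIT | VC [12, 10]
  [8] addr=0x3b blk=14 s=0: MISS | VC [12, 10, 6]
  [9] addr=0x19 blk=6 s=0: VC-HIT | VC [12, 10, 14]
  [10] addr=0x1b blk=6 s=0: L1-HIT | VC [12, 10, 14]
  [11] addr=0x1a blk=6 s=0: L1-HIT | VC [12, 10, 14]
  [12] addr=0x19 blk=6 s=0: L1-HIT | VC [12, 10, 14]
  [13] addr=0x31 blk=12 s=0: VC-HIT | VC [6, 10, 14]
  [14] addr=0x18 blk=6 s=0: VC-HIT | VC [12, 10, 14]

MISSES = 4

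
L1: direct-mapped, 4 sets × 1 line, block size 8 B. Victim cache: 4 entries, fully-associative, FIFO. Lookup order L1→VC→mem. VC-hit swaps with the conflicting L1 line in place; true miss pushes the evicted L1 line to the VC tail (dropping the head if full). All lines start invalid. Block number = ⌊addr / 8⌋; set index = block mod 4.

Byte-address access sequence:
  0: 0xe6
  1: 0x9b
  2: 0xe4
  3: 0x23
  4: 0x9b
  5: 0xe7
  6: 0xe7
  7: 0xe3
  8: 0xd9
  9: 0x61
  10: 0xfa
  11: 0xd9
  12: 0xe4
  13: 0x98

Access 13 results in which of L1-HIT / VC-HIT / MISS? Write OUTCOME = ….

OUTCOME = VC-HIT

0: 0xe6 (blk 28, set 0) → MISS  vc=[]
1: 0x9b (blk 19, set 3) → MISS  vc=[]
2: 0xe4 (blk 28, set 0) → L1-HIT  vc=[]
3: 0x23 (blk 4, set 0) → MISS  vc=[28]
4: 0x9b (blk 19, set 3) → L1-HIT  vc=[28]
5: 0xe7 (blk 28, set 0) → VC-HIT  vc=[4]
6: 0xe7 (blk 28, set 0) → L1-HIT  vc=[4]
7: 0xe3 (blk 28, set 0) → L1-HIT  vc=[4]
8: 0xd9 (blk 27, set 3) → MISS  vc=[4, 19]
9: 0x61 (blk 12, set 0) → MISS  vc=[4, 19, 28]
10: 0xfa (blk 31, set 3) → MISS  vc=[4, 19, 28, 27]
11: 0xd9 (blk 27, set 3) → VC-HIT  vc=[4, 19, 28, 31]
12: 0xe4 (blk 28, set 0) → VC-HIT  vc=[4, 19, 12, 31]
13: 0x98 (blk 19, set 3) → VC-HIT  vc=[4, 27, 12, 31]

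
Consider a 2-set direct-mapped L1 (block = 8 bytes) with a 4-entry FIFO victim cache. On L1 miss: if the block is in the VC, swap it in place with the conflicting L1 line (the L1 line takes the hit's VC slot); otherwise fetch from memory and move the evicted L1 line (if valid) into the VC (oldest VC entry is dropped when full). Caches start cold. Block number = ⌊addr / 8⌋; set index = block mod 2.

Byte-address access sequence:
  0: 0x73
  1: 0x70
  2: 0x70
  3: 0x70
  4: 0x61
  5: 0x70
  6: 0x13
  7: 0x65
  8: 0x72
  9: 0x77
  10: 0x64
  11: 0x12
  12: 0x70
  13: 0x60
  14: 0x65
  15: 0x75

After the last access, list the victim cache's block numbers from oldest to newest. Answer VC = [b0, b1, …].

VC = [12, 2]

  [0] addr=0x73 blk=14 s=0: MISS | VC []
  [1] addr=0x70 blk=14 s=0: L1-HIT | VC []
  [2] addr=0x70 blk=14 s=0: L1-HIT | VC []
  [3] addr=0x70 blk=14 s=0: L1-HIT | VC []
  [4] addr=0x61 blk=12 s=0: MISS | VC [14]
  [5] addr=0x70 blk=14 s=0: VC-HIT | VC [12]
  [6] addr=0x13 blk=2 s=0: MISS | VC [12, 14]
  [7] addr=0x65 blk=12 s=0: VC-HIT | VC [2, 14]
  [8] addr=0x72 blk=14 s=0: VC-HIT | VC [2, 12]
  [9] addr=0x77 blk=14 s=0: L1-HIT | VC [2, 12]
  [10] addr=0x64 blk=12 s=0: VC-HIT | VC [2, 14]
  [11] addr=0x12 blk=2 s=0: VC-HIT | VC [12, 14]
  [12] addr=0x70 blk=14 s=0: VC-HIT | VC [12, 2]
  [13] addr=0x60 blk=12 s=0: VC-HIT | VC [14, 2]
  [14] addr=0x65 blk=12 s=0: L1-HIT | VC [14, 2]
  [15] addr=0x75 blk=14 s=0: VC-HIT | VC [12, 2]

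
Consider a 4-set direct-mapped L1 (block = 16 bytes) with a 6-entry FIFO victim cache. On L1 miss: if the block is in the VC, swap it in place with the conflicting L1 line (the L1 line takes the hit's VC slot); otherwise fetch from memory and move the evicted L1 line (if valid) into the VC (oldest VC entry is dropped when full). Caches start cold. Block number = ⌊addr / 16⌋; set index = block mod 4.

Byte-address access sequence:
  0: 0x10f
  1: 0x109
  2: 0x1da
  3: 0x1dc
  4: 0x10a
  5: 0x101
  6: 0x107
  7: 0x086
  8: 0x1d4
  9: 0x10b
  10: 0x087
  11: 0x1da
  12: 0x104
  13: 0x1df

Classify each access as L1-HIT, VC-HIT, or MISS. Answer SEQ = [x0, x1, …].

SEQ = [MISS, L1-HIT, MISS, L1-HIT, L1-HIT, L1-HIT, L1-HIT, MISS, L1-HIT, VC-HIT, VC-HIT, L1-HIT, VC-HIT, L1-HIT]

  [0] addr=0x10f blk=16 s=0: MISS | VC []
  [1] addr=0x109 blk=16 s=0: L1-HIT | VC []
  [2] addr=0x1da blk=29 s=1: MISS | VC []
  [3] addr=0x1dc blk=29 s=1: L1-HIT | VC []
  [4] addr=0x10a blk=16 s=0: L1-HIT | VC []
  [5] addr=0x101 blk=16 s=0: L1-HIT | VC []
  [6] addr=0x107 blk=16 s=0: L1-HIT | VC []
  [7] addr=0x86 blk=8 s=0: MISS | VC [16]
  [8] addr=0x1d4 blk=29 s=1: L1-HIT | VC [16]
  [9] addr=0x10b blk=16 s=0: VC-HIT | VC [8]
  [10] addr=0x87 blk=8 s=0: VC-HIT | VC [16]
  [11] addr=0x1da blk=29 s=1: L1-HIT | VC [16]
  [12] addr=0x104 blk=16 s=0: VC-HIT | VC [8]
  [13] addr=0x1df blk=29 s=1: L1-HIT | VC [8]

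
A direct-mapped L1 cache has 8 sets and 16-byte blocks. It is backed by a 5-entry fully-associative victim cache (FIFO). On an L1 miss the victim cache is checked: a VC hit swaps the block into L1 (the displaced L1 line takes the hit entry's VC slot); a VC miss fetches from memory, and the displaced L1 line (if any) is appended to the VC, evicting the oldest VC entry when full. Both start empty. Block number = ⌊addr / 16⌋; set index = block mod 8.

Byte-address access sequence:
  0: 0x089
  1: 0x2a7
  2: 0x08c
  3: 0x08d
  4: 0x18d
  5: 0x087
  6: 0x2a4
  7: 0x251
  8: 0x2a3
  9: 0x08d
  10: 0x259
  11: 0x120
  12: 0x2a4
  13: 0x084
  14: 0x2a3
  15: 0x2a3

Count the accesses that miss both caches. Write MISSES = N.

MISSES = 5

  [0] addr=0x89 blk=8 s=0: MISS | VC []
  [1] addr=0x2a7 blk=42 s=2: MISS | VC []
  [2] addr=0x8c blk=8 s=0: L1-HIT | VC []
  [3] addr=0x8d blk=8 s=0: L1-HIT | VC []
  [4] addr=0x18d blk=24 s=0: MISS | VC [8]
  [5] addr=0x87 blk=8 s=0: VC-HIT | VC [24]
  [6] addr=0x2a4 blk=42 s=2: L1-HIT | VC [24]
  [7] addr=0x251 blk=37 s=5: MISS | VC [24]
  [8] addr=0x2a3 blk=42 s=2: L1-HIT | VC [24]
  [9] addr=0x8d blk=8 s=0: L1-HIT | VC [24]
  [10] addr=0x259 blk=37 s=5: L1-HIT | VC [24]
  [11] addr=0x120 blk=18 s=2: MISS | VC [24, 42]
  [12] addr=0x2a4 blk=42 s=2: VC-HIT | VC [24, 18]
  [13] addr=0x84 blk=8 s=0: L1-HIT | VC [24, 18]
  [14] addr=0x2a3 blk=42 s=2: L1-HIT | VC [24, 18]
  [15] addr=0x2a3 blk=42 s=2: L1-HIT | VC [24, 18]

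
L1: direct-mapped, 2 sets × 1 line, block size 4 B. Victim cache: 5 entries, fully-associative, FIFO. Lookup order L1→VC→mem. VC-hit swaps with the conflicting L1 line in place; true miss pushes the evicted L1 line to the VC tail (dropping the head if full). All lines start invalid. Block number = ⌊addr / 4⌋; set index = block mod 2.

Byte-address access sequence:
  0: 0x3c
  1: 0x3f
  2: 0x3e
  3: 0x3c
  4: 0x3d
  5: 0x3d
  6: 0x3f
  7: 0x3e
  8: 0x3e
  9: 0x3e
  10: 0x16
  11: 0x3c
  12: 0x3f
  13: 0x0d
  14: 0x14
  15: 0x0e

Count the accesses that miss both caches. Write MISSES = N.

0: 0x3c (blk 15, set 1) → MISS  vc=[]
1: 0x3f (blk 15, set 1) → L1-HIT  vc=[]
2: 0x3e (blk 15, set 1) → L1-HIT  vc=[]
3: 0x3c (blk 15, set 1) → L1-HIT  vc=[]
4: 0x3d (blk 15, set 1) → L1-HIT  vc=[]
5: 0x3d (blk 15, set 1) → L1-HIT  vc=[]
6: 0x3f (blk 15, set 1) → L1-HIT  vc=[]
7: 0x3e (blk 15, set 1) → L1-HIT  vc=[]
8: 0x3e (blk 15, set 1) → L1-HIT  vc=[]
9: 0x3e (blk 15, set 1) → L1-HIT  vc=[]
10: 0x16 (blk 5, set 1) → MISS  vc=[15]
11: 0x3c (blk 15, set 1) → VC-HIT  vc=[5]
12: 0x3f (blk 15, set 1) → L1-HIT  vc=[5]
13: 0xd (blk 3, set 1) → MISS  vc=[5, 15]
14: 0x14 (blk 5, set 1) → VC-HIT  vc=[3, 15]
15: 0xe (blk 3, set 1) → VC-HIT  vc=[5, 15]

MISSES = 3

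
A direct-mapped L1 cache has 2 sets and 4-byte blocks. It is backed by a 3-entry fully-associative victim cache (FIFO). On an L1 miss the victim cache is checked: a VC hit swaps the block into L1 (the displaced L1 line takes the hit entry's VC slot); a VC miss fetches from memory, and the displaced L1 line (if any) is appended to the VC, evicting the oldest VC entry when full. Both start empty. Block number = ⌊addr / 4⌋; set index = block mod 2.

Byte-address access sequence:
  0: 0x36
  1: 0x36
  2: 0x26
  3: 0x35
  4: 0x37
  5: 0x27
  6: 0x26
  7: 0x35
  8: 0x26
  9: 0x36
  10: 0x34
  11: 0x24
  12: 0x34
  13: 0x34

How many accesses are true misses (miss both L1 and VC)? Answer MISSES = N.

MISSES = 2

#0 0x36→b13/s1 MISS; vc=[]
#1 0x36→b13/s1 L1-HIT; vc=[]
#2 0x26→b9/s1 MISS; vc=[13]
#3 0x35→b13/s1 VC-HIT; vc=[9]
#4 0x37→b13/s1 L1-HIT; vc=[9]
#5 0x27→b9/s1 VC-HIT; vc=[13]
#6 0x26→b9/s1 L1-HIT; vc=[13]
#7 0x35→b13/s1 VC-HIT; vc=[9]
#8 0x26→b9/s1 VC-HIT; vc=[13]
#9 0x36→b13/s1 VC-HIT; vc=[9]
#10 0x34→b13/s1 L1-HIT; vc=[9]
#11 0x24→b9/s1 VC-HIT; vc=[13]
#12 0x34→b13/s1 VC-HIT; vc=[9]
#13 0x34→b13/s1 L1-HIT; vc=[9]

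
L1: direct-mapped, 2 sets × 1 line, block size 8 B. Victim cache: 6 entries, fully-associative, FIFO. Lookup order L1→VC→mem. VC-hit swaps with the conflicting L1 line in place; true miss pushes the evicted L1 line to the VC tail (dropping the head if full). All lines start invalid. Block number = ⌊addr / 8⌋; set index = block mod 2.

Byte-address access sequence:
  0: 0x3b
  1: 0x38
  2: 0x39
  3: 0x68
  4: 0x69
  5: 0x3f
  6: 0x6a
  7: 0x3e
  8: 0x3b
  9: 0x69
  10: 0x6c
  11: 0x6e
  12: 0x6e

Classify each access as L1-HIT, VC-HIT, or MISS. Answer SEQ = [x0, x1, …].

#0 0x3b→b7/s1 MISS; vc=[]
#1 0x38→b7/s1 L1-HIT; vc=[]
#2 0x39→b7/s1 L1-HIT; vc=[]
#3 0x68→b13/s1 MISS; vc=[7]
#4 0x69→b13/s1 L1-HIT; vc=[7]
#5 0x3f→b7/s1 VC-HIT; vc=[13]
#6 0x6a→b13/s1 VC-HIT; vc=[7]
#7 0x3e→b7/s1 VC-HIT; vc=[13]
#8 0x3b→b7/s1 L1-HIT; vc=[13]
#9 0x69→b13/s1 VC-HIT; vc=[7]
#10 0x6c→b13/s1 L1-HIT; vc=[7]
#11 0x6e→b13/s1 L1-HIT; vc=[7]
#12 0x6e→b13/s1 L1-HIT; vc=[7]

SEQ = [MISS, L1-HIT, L1-HIT, MISS, L1-HIT, VC-HIT, VC-HIT, VC-HIT, L1-HIT, VC-HIT, L1-HIT, L1-HIT, L1-HIT]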